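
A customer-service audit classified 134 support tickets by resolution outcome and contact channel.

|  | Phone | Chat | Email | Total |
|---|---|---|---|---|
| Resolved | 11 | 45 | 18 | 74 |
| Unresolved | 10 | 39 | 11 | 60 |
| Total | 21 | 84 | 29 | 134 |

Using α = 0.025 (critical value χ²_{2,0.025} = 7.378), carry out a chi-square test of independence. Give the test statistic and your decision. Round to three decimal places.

0.711; fail to reject H₀

Grand total N = 134.
Expected counts (row total × column total / N):
  Resolved, Phone: 74×21/134 = 11.5970
  Resolved, Chat: 74×84/134 = 46.3881
  Resolved, Email: 74×29/134 = 16.0149
  Unresolved, Phone: 60×21/134 = 9.4030
  Unresolved, Chat: 60×84/134 = 37.6119
  Unresolved, Email: 60×29/134 = 12.9851
Contributions (O − E)²/E:
  (11 − 11.5970)²/11.5970 = 0.0307
  (45 − 46.3881)²/46.3881 = 0.0415
  (18 − 16.0149)²/16.0149 = 0.2461
  (10 − 9.4030)²/9.4030 = 0.0379
  (39 − 37.6119)²/37.6119 = 0.0512
  (11 − 12.9851)²/12.9851 = 0.3035
χ² = 0.0307 + 0.0415 + 0.2461 + 0.0379 + 0.0512 + 0.3035 = 0.711
df = (2−1)(3−1) = 2. Since 0.711 < 7.378, fail to reject the null hypothesis of independence at α = 0.025.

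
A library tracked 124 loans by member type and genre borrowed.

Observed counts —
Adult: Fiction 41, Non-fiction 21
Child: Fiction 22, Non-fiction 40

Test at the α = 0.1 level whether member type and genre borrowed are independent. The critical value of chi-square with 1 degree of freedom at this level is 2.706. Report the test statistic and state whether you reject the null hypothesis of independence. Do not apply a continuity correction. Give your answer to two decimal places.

11.65; reject H₀

Row totals: 62, 62. Column totals: 63, 61. Grand total N = 124.
Expected counts (row total × column total / N):
  Adult, Fiction: 62×63/124 = 31.500
  Adult, Non-fiction: 62×61/124 = 30.500
  Child, Fiction: 62×63/124 = 31.500
  Child, Non-fiction: 62×61/124 = 30.500
Contributions (O − E)²/E:
  (41 − 31.500)²/31.500 = 2.8651
  (21 − 30.500)²/30.500 = 2.9590
  (22 − 31.500)²/31.500 = 2.8651
  (40 − 30.500)²/30.500 = 2.9590
χ² = 2.8651 + 2.9590 + 2.8651 + 2.9590 = 11.65
df = (2−1)(2−1) = 1. Since 11.65 > 2.706, reject the null hypothesis of independence at α = 0.1.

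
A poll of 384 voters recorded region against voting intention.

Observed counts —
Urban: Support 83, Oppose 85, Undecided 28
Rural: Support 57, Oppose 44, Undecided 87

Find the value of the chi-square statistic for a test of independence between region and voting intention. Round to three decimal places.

47.983

Row totals: 196, 188. Column totals: 140, 129, 115. Grand total N = 384.
Expected counts (row total × column total / N):
  Urban, Support: 196×140/384 = 71.45833
  Urban, Oppose: 196×129/384 = 65.84375
  Urban, Undecided: 196×115/384 = 58.69792
  Rural, Support: 188×140/384 = 68.54167
  Rural, Oppose: 188×129/384 = 63.15625
  Rural, Undecided: 188×115/384 = 56.30208
Contributions (O − E)²/E:
  (83 − 71.45833)²/71.45833 = 1.8642
  (85 − 65.84375)²/65.84375 = 5.5732
  (28 − 58.69792)²/58.69792 = 16.0544
  (57 − 68.54167)²/68.54167 = 1.9435
  (44 − 63.15625)²/63.15625 = 5.8104
  (87 − 56.30208)²/56.30208 = 16.7376
χ² = 1.8642 + 5.5732 + 16.0544 + 1.9435 + 5.8104 + 16.7376 = 47.983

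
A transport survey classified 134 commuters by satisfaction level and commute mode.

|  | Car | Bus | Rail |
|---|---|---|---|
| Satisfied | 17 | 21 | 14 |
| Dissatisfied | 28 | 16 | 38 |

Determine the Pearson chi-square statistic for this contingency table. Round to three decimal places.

Row totals: 52, 82. Column totals: 45, 37, 52. Grand total N = 134.
Expected counts (row total × column total / N):
  Satisfied, Car: 52×45/134 = 17.4627
  Satisfied, Bus: 52×37/134 = 14.3582
  Satisfied, Rail: 52×52/134 = 20.1791
  Dissatisfied, Car: 82×45/134 = 27.5373
  Dissatisfied, Bus: 82×37/134 = 22.6418
  Dissatisfied, Rail: 82×52/134 = 31.8209
Contributions (O − E)²/E:
  (17 − 17.4627)²/17.4627 = 0.0123
  (21 − 14.3582)²/14.3582 = 3.0724
  (14 − 20.1791)²/20.1791 = 1.8921
  (28 − 27.5373)²/27.5373 = 0.0078
  (16 − 22.6418)²/22.6418 = 1.9483
  (38 − 31.8209)²/31.8209 = 1.1999
χ² = 0.0123 + 3.0724 + 1.8921 + 0.0078 + 1.9483 + 1.1999 = 8.133

8.133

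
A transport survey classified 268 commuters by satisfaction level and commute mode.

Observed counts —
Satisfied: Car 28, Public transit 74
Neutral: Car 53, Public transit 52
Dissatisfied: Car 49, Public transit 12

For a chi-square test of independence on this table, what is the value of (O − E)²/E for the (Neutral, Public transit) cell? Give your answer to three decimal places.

0.079

Row total (Neutral) = 105; column total (Public transit) = 138; N = 268.
Expected count E = 105 × 138 / 268 = 54.0672.
Contribution = (O − E)²/E = (52 − 54.0672)² / 54.0672 = 0.079.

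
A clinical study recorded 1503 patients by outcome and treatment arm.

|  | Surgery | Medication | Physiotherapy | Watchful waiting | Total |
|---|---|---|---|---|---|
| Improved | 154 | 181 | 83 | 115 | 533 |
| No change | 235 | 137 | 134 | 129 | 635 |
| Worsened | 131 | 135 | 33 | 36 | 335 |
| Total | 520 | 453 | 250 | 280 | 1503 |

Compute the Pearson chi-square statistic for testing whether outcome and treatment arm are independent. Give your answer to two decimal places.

Grand total N = 1503.
Expected counts (row total × column total / N):
  Improved, Surgery: 533×520/1503 = 184.4045
  Improved, Medication: 533×453/1503 = 160.6447
  Improved, Physiotherapy: 533×250/1503 = 88.6560
  Improved, Watchful waiting: 533×280/1503 = 99.2947
  No change, Surgery: 635×520/1503 = 219.6939
  No change, Medication: 635×453/1503 = 191.3872
  No change, Physiotherapy: 635×250/1503 = 105.6221
  No change, Watchful waiting: 635×280/1503 = 118.2967
  Worsened, Surgery: 335×520/1503 = 115.9015
  Worsened, Medication: 335×453/1503 = 100.9681
  Worsened, Physiotherapy: 335×250/1503 = 55.7219
  Worsened, Watchful waiting: 335×280/1503 = 62.4085
Contributions (O − E)²/E:
  (154 − 184.4045)²/184.4045 = 5.0131
  (181 − 160.6447)²/160.6447 = 2.5792
  (83 − 88.6560)²/88.6560 = 0.3608
  (115 − 99.2947)²/99.2947 = 2.4841
  (235 − 219.6939)²/219.6939 = 1.0664
  (137 − 191.3872)²/191.3872 = 15.4554
  (134 − 105.6221)²/105.6221 = 7.6244
  (129 − 118.2967)²/118.2967 = 0.9684
  (131 − 115.9015)²/115.9015 = 1.9669
  (135 − 100.9681)²/100.9681 = 11.4707
  (33 − 55.7219)²/55.7219 = 9.2654
  (36 − 62.4085)²/62.4085 = 11.1749
χ² = 5.0131 + 2.5792 + 0.3608 + 2.4841 + 1.0664 + 15.4554 + 7.6244 + 0.9684 + 1.9669 + 11.4707 + 9.2654 + 11.1749 = 69.43

69.43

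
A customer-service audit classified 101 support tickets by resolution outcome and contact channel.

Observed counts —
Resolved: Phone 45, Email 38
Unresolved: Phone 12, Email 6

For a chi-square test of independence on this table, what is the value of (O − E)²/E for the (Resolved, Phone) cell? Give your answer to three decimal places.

0.072

Row total (Resolved) = 83; column total (Phone) = 57; N = 101.
Expected count E = 83 × 57 / 101 = 46.8416.
Contribution = (O − E)²/E = (45 − 46.8416)² / 46.8416 = 0.072.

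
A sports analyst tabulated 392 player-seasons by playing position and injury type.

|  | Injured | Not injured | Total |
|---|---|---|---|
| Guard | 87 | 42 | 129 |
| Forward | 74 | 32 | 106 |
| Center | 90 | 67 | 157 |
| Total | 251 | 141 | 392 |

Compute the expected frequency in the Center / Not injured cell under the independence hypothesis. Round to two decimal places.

Row total (Center) = 157; column total (Not injured) = 141; grand total N = 392.
Expected count = (row total × column total) / N = 157 × 141 / 392 = 56.47.

56.47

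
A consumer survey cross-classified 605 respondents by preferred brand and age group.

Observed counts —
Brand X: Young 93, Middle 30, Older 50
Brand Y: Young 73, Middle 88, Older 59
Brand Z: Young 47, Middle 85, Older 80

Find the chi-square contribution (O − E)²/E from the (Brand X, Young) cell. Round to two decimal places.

Row total (Brand X) = 173; column total (Young) = 213; N = 605.
Expected count E = 173 × 213 / 605 = 60.907.
Contribution = (O − E)²/E = (93 − 60.907)² / 60.907 = 16.91.

16.91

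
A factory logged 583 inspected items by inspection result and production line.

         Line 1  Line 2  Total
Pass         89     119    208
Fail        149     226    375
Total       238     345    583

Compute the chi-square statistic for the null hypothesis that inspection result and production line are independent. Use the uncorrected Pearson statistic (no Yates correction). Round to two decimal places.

Grand total N = 583.
Expected counts (row total × column total / N):
  Pass, Line 1: 208×238/583 = 84.913
  Pass, Line 2: 208×345/583 = 123.087
  Fail, Line 1: 375×238/583 = 153.087
  Fail, Line 2: 375×345/583 = 221.913
Contributions (O − E)²/E:
  (89 − 84.913)²/84.913 = 0.1967
  (119 − 123.087)²/123.087 = 0.1357
  (149 − 153.087)²/153.087 = 0.1091
  (226 − 221.913)²/221.913 = 0.0753
χ² = 0.1967 + 0.1357 + 0.1091 + 0.0753 = 0.52

0.52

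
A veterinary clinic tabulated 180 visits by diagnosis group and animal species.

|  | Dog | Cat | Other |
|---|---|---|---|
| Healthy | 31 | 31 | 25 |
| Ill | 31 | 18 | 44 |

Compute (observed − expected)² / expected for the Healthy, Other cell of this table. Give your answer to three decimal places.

2.091

Row total (Healthy) = 87; column total (Other) = 69; N = 180.
Expected count E = 87 × 69 / 180 = 33.3500.
Contribution = (O − E)²/E = (25 − 33.3500)² / 33.3500 = 2.091.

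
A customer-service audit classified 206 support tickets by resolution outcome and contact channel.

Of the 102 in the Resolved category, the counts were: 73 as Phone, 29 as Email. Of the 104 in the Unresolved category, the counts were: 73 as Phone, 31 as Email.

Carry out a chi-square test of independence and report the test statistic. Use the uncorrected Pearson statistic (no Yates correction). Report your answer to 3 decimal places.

Row totals: 102, 104. Column totals: 146, 60. Grand total N = 206.
Expected counts (row total × column total / N):
  Resolved, Phone: 102×146/206 = 72.2913
  Resolved, Email: 102×60/206 = 29.7087
  Unresolved, Phone: 104×146/206 = 73.7087
  Unresolved, Email: 104×60/206 = 30.2913
Contributions (O − E)²/E:
  (73 − 72.2913)²/72.2913 = 0.0069
  (29 − 29.7087)²/29.7087 = 0.0169
  (73 − 73.7087)²/73.7087 = 0.0068
  (31 − 30.2913)²/30.2913 = 0.0166
χ² = 0.0069 + 0.0169 + 0.0068 + 0.0166 = 0.047

0.047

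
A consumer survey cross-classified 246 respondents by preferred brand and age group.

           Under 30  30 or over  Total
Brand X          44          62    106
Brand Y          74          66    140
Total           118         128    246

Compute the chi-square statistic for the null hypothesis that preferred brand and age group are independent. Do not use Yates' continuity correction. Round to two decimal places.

3.11

Grand total N = 246.
Expected counts (row total × column total / N):
  Brand X, Under 30: 106×118/246 = 50.846
  Brand X, 30 or over: 106×128/246 = 55.154
  Brand Y, Under 30: 140×118/246 = 67.154
  Brand Y, 30 or over: 140×128/246 = 72.846
Contributions (O − E)²/E:
  (44 − 50.846)²/50.846 = 0.9218
  (62 − 55.154)²/55.154 = 0.8498
  (74 − 67.154)²/67.154 = 0.6979
  (66 − 72.846)²/72.846 = 0.6434
χ² = 0.9218 + 0.8498 + 0.6979 + 0.6434 = 3.11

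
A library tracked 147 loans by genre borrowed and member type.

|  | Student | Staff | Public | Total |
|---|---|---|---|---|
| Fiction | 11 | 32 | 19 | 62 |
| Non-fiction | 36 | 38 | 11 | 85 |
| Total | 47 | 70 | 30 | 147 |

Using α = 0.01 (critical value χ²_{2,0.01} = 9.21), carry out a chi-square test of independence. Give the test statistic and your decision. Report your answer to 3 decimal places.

Grand total N = 147.
Expected counts (row total × column total / N):
  Fiction, Student: 62×47/147 = 19.8231
  Fiction, Staff: 62×70/147 = 29.5238
  Fiction, Public: 62×30/147 = 12.6531
  Non-fiction, Student: 85×47/147 = 27.1769
  Non-fiction, Staff: 85×70/147 = 40.4762
  Non-fiction, Public: 85×30/147 = 17.3469
Contributions (O − E)²/E:
  (11 − 19.8231)²/19.8231 = 3.9271
  (32 − 29.5238)²/29.5238 = 0.2077
  (19 − 12.6531)²/12.6531 = 3.1837
  (36 − 27.1769)²/27.1769 = 2.8645
  (38 − 40.4762)²/40.4762 = 0.1515
  (11 − 17.3469)²/17.3469 = 2.3222
χ² = 3.9271 + 0.2077 + 3.1837 + 2.8645 + 0.1515 + 2.3222 = 12.657
df = (2−1)(3−1) = 2. Since 12.657 > 9.21, reject the null hypothesis of independence at α = 0.01.

12.657; reject H₀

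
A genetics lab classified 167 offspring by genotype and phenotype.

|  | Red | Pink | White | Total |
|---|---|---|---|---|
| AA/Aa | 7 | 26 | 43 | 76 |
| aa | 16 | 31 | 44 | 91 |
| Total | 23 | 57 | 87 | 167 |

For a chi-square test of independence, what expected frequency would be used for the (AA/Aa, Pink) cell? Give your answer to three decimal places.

25.940

Row total (AA/Aa) = 76; column total (Pink) = 57; grand total N = 167.
Expected count = (row total × column total) / N = 76 × 57 / 167 = 25.940.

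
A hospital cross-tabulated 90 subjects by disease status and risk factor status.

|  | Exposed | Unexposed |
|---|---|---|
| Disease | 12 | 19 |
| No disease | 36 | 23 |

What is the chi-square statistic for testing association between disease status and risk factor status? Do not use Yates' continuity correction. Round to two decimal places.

Row totals: 31, 59. Column totals: 48, 42. Grand total N = 90.
Expected counts (row total × column total / N):
  Disease, Exposed: 31×48/90 = 16.533
  Disease, Unexposed: 31×42/90 = 14.467
  No disease, Exposed: 59×48/90 = 31.467
  No disease, Unexposed: 59×42/90 = 27.533
Contributions (O − E)²/E:
  (12 − 16.533)²/16.533 = 1.2429
  (19 − 14.467)²/14.467 = 1.4203
  (36 − 31.467)²/31.467 = 0.6530
  (23 − 27.533)²/27.533 = 0.7463
χ² = 1.2429 + 1.4203 + 0.6530 + 0.7463 = 4.06

4.06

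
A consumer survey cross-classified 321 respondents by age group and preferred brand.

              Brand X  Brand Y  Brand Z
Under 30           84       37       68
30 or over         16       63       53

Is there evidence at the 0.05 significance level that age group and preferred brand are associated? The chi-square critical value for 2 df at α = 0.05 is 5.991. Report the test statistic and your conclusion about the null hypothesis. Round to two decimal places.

Row totals: 189, 132. Column totals: 100, 100, 121. Grand total N = 321.
Expected counts (row total × column total / N):
  Under 30, Brand X: 189×100/321 = 58.879
  Under 30, Brand Y: 189×100/321 = 58.879
  Under 30, Brand Z: 189×121/321 = 71.243
  30 or over, Brand X: 132×100/321 = 41.121
  30 or over, Brand Y: 132×100/321 = 41.121
  30 or over, Brand Z: 132×121/321 = 49.757
Contributions (O − E)²/E:
  (84 − 58.879)²/58.879 = 10.7180
  (37 − 58.879)²/58.879 = 8.1301
  (68 − 71.243)²/71.243 = 0.1476
  (16 − 41.121)²/41.121 = 15.3465
  (63 − 41.121)²/41.121 = 11.6410
  (53 − 49.757)²/49.757 = 0.2114
χ² = 10.7180 + 8.1301 + 0.1476 + 15.3465 + 11.6410 + 0.2114 = 46.19
df = (2−1)(3−1) = 2. Since 46.19 > 5.991, reject the null hypothesis of independence at α = 0.05.

46.19; reject H₀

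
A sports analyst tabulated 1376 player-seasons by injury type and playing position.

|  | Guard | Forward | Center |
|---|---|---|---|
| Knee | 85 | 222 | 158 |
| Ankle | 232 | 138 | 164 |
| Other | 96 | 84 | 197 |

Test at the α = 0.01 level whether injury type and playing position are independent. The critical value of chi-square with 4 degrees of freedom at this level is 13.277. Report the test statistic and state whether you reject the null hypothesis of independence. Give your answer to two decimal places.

Row totals: 465, 534, 377. Column totals: 413, 444, 519. Grand total N = 1376.
Expected counts (row total × column total / N):
  Knee, Guard: 465×413/1376 = 139.568
  Knee, Forward: 465×444/1376 = 150.044
  Knee, Center: 465×519/1376 = 175.389
  Ankle, Guard: 534×413/1376 = 160.278
  Ankle, Forward: 534×444/1376 = 172.308
  Ankle, Center: 534×519/1376 = 201.414
  Other, Guard: 377×413/1376 = 113.155
  Other, Forward: 377×444/1376 = 121.648
  Other, Center: 377×519/1376 = 142.197
Contributions (O − E)²/E:
  (85 − 139.568)²/139.568 = 21.3349
  (222 − 150.044)²/150.044 = 34.5077
  (158 − 175.389)²/175.389 = 1.7240
  (232 − 160.278)²/160.278 = 32.0945
  (138 − 172.308)²/172.308 = 6.8310
  (164 − 201.414)²/201.414 = 6.9499
  (96 − 113.155)²/113.155 = 2.6008
  (84 − 121.648)²/121.648 = 11.6514
  (197 − 142.197)²/142.197 = 21.1212
χ² = 21.3349 + 34.5077 + 1.7240 + 32.0945 + 6.8310 + 6.9499 + 2.6008 + 11.6514 + 21.1212 = 138.82
df = (3−1)(3−1) = 4. Since 138.82 > 13.277, reject the null hypothesis of independence at α = 0.01.

138.82; reject H₀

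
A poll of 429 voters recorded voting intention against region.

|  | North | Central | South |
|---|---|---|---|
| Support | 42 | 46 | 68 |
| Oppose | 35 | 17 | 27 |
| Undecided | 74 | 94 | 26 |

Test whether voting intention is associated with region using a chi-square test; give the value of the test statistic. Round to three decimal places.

49.051

Row totals: 156, 79, 194. Column totals: 151, 157, 121. Grand total N = 429.
Expected counts (row total × column total / N):
  Support, North: 156×151/429 = 54.9091
  Support, Central: 156×157/429 = 57.0909
  Support, South: 156×121/429 = 44.0000
  Oppose, North: 79×151/429 = 27.8065
  Oppose, Central: 79×157/429 = 28.9114
  Oppose, South: 79×121/429 = 22.2821
  Undecided, North: 194×151/429 = 68.2844
  Undecided, Central: 194×157/429 = 70.9977
  Undecided, South: 194×121/429 = 54.7179
Contributions (O − E)²/E:
  (42 − 54.9091)²/54.9091 = 3.0349
  (46 − 57.0909)²/57.0909 = 2.1546
  (68 − 44.0000)²/44.0000 = 13.0909
  (35 − 27.8065)²/27.8065 = 1.8609
  (17 − 28.9114)²/28.9114 = 4.9075
  (27 − 22.2821)²/22.2821 = 0.9989
  (74 − 68.2844)²/68.2844 = 0.4784
  (94 − 70.9977)²/70.9977 = 7.4524
  (26 − 54.7179)²/54.7179 = 15.0722
χ² = 3.0349 + 2.1546 + 13.0909 + 1.8609 + 4.9075 + 0.9989 + 0.4784 + 7.4524 + 15.0722 = 49.051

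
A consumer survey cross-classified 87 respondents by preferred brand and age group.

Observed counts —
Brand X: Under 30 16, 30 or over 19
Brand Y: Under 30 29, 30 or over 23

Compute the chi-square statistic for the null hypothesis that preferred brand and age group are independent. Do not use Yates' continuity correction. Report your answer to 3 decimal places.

0.847

Row totals: 35, 52. Column totals: 45, 42. Grand total N = 87.
Expected counts (row total × column total / N):
  Brand X, Under 30: 35×45/87 = 18.10345
  Brand X, 30 or over: 35×42/87 = 16.89655
  Brand Y, Under 30: 52×45/87 = 26.89655
  Brand Y, 30 or over: 52×42/87 = 25.10345
Contributions (O − E)²/E:
  (16 − 18.10345)²/18.10345 = 0.2444
  (19 − 16.89655)²/16.89655 = 0.2619
  (29 − 26.89655)²/26.89655 = 0.1645
  (23 − 25.10345)²/25.10345 = 0.1763
χ² = 0.2444 + 0.2619 + 0.1645 + 0.1763 = 0.847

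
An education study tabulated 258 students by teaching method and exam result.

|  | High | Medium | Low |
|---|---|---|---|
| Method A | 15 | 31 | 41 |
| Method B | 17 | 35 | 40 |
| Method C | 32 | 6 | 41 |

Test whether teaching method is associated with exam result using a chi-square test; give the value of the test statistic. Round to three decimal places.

28.907

Row totals: 87, 92, 79. Column totals: 64, 72, 122. Grand total N = 258.
Expected counts (row total × column total / N):
  Method A, High: 87×64/258 = 21.5814
  Method A, Medium: 87×72/258 = 24.2791
  Method A, Low: 87×122/258 = 41.1395
  Method B, High: 92×64/258 = 22.8217
  Method B, Medium: 92×72/258 = 25.6744
  Method B, Low: 92×122/258 = 43.5039
  Method C, High: 79×64/258 = 19.5969
  Method C, Medium: 79×72/258 = 22.0465
  Method C, Low: 79×122/258 = 37.3566
Contributions (O − E)²/E:
  (15 − 21.5814)²/21.5814 = 2.0070
  (31 − 24.2791)²/24.2791 = 1.8605
  (41 − 41.1395)²/41.1395 = 0.0005
  (17 − 22.8217)²/22.8217 = 1.4851
  (35 − 25.6744)²/25.6744 = 3.3873
  (40 − 43.5039)²/43.5039 = 0.2822
  (32 − 19.5969)²/19.5969 = 7.8501
  (6 − 22.0465)²/22.0465 = 11.6794
  (41 − 37.3566)²/37.3566 = 0.3553
χ² = 2.0070 + 1.8605 + 0.0005 + 1.4851 + 3.3873 + 0.2822 + 7.8501 + 11.6794 + 0.3553 = 28.907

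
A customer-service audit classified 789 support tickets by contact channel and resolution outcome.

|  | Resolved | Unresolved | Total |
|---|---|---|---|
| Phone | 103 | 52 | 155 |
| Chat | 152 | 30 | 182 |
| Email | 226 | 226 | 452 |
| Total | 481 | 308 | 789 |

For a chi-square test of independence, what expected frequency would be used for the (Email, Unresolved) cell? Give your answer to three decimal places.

176.446

Row total (Email) = 452; column total (Unresolved) = 308; grand total N = 789.
Expected count = (row total × column total) / N = 452 × 308 / 789 = 176.446.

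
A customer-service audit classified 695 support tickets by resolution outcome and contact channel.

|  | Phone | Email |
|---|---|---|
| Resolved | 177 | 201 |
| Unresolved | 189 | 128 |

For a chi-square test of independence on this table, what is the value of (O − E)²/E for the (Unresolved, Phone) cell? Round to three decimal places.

2.916

Row total (Unresolved) = 317; column total (Phone) = 366; N = 695.
Expected count E = 317 × 366 / 695 = 166.9381.
Contribution = (O − E)²/E = (189 − 166.9381)² / 166.9381 = 2.916.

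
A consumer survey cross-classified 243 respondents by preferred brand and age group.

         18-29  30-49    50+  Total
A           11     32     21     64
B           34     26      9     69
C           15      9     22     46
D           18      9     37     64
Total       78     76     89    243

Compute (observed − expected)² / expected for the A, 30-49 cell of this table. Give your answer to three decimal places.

7.174

Row total (A) = 64; column total (30-49) = 76; N = 243.
Expected count E = 64 × 76 / 243 = 20.0165.
Contribution = (O − E)²/E = (32 − 20.0165)² / 20.0165 = 7.174.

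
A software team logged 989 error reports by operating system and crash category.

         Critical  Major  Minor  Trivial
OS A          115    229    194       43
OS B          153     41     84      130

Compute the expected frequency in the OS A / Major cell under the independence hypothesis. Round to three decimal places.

158.615

Row total (OS A) = 581; column total (Major) = 270; grand total N = 989.
Expected count = (row total × column total) / N = 581 × 270 / 989 = 158.615.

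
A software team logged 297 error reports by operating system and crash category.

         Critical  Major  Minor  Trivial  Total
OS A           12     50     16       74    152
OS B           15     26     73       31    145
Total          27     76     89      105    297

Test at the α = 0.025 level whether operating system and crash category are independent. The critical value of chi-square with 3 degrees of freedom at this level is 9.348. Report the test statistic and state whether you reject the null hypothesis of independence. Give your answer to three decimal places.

Grand total N = 297.
Expected counts (row total × column total / N):
  OS A, Critical: 152×27/297 = 13.8182
  OS A, Major: 152×76/297 = 38.8956
  OS A, Minor: 152×89/297 = 45.5488
  OS A, Trivial: 152×105/297 = 53.7374
  OS B, Critical: 145×27/297 = 13.1818
  OS B, Major: 145×76/297 = 37.1044
  OS B, Minor: 145×89/297 = 43.4512
  OS B, Trivial: 145×105/297 = 51.2626
Contributions (O − E)²/E:
  (12 − 13.8182)²/13.8182 = 0.2392
  (50 − 38.8956)²/38.8956 = 3.1702
  (16 − 45.5488)²/45.5488 = 19.1691
  (74 − 53.7374)²/53.7374 = 7.6404
  (15 − 13.1818)²/13.1818 = 0.2508
  (26 − 37.1044)²/37.1044 = 3.3233
  (73 − 43.4512)²/43.4512 = 20.0945
  (31 − 51.2626)²/51.2626 = 8.0092
χ² = 0.2392 + 3.1702 + 19.1691 + 7.6404 + 0.2508 + 3.3233 + 20.0945 + 8.0092 = 61.897
df = (2−1)(4−1) = 3. Since 61.897 > 9.348, reject the null hypothesis of independence at α = 0.025.

61.897; reject H₀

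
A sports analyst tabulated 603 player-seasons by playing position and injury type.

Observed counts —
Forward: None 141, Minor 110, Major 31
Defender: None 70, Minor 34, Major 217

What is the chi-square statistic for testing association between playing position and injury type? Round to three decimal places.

201.824

Row totals: 282, 321. Column totals: 211, 144, 248. Grand total N = 603.
Expected counts (row total × column total / N):
  Forward, None: 282×211/603 = 98.6766
  Forward, Minor: 282×144/603 = 67.3433
  Forward, Major: 282×248/603 = 115.9801
  Defender, None: 321×211/603 = 112.3234
  Defender, Minor: 321×144/603 = 76.6567
  Defender, Major: 321×248/603 = 132.0199
Contributions (O − E)²/E:
  (141 − 98.6766)²/98.6766 = 18.1529
  (110 − 67.3433)²/67.3433 = 27.0197
  (31 − 115.9801)²/115.9801 = 62.2660
  (70 − 112.3234)²/112.3234 = 15.9474
  (34 − 76.6567)²/76.6567 = 23.7369
  (217 − 132.0199)²/132.0199 = 54.7010
χ² = 18.1529 + 27.0197 + 62.2660 + 15.9474 + 23.7369 + 54.7010 = 201.824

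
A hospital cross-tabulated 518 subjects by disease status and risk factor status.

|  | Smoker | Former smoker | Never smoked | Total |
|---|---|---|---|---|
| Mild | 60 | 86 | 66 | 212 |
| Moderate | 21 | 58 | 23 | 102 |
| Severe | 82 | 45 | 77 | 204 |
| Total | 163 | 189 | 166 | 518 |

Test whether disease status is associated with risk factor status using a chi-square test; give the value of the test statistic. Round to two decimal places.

38.66

Grand total N = 518.
Expected counts (row total × column total / N):
  Mild, Smoker: 212×163/518 = 66.71042
  Mild, Former smoker: 212×189/518 = 77.35135
  Mild, Never smoked: 212×166/518 = 67.93822
  Moderate, Smoker: 102×163/518 = 32.09653
  Moderate, Former smoker: 102×189/518 = 37.21622
  Moderate, Never smoked: 102×166/518 = 32.68726
  Severe, Smoker: 204×163/518 = 64.19305
  Severe, Former smoker: 204×189/518 = 74.43243
  Severe, Never smoked: 204×166/518 = 65.37452
Contributions (O − E)²/E:
  (60 − 66.71042)²/66.71042 = 0.6750
  (86 − 77.35135)²/77.35135 = 0.9670
  (66 − 67.93822)²/67.93822 = 0.0553
  (21 − 32.09653)²/32.09653 = 3.8363
  (58 − 37.21622)²/37.21622 = 11.6069
  (23 − 32.68726)²/32.68726 = 2.8709
  (82 − 64.19305)²/64.19305 = 4.9396
  (45 − 74.43243)²/74.43243 = 11.6383
  (77 − 65.37452)²/65.37452 = 2.0673
χ² = 0.6750 + 0.9670 + 0.0553 + 3.8363 + 11.6069 + 2.8709 + 4.9396 + 11.6383 + 2.0673 = 38.66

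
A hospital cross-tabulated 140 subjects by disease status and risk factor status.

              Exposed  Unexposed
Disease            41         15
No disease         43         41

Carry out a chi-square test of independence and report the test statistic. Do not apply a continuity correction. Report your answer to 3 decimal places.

Row totals: 56, 84. Column totals: 84, 56. Grand total N = 140.
Expected counts (row total × column total / N):
  Disease, Exposed: 56×84/140 = 33.6000
  Disease, Unexposed: 56×56/140 = 22.4000
  No disease, Exposed: 84×84/140 = 50.4000
  No disease, Unexposed: 84×56/140 = 33.6000
Contributions (O − E)²/E:
  (41 − 33.6000)²/33.6000 = 1.6298
  (15 − 22.4000)²/22.4000 = 2.4446
  (43 − 50.4000)²/50.4000 = 1.0865
  (41 − 33.6000)²/33.6000 = 1.6298
χ² = 1.6298 + 2.4446 + 1.0865 + 1.6298 = 6.791

6.791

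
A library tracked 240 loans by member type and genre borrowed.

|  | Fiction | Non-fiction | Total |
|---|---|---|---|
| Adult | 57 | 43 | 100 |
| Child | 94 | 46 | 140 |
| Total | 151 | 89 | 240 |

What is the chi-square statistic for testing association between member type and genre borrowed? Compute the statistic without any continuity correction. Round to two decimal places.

2.57

Grand total N = 240.
Expected counts (row total × column total / N):
  Adult, Fiction: 100×151/240 = 62.917
  Adult, Non-fiction: 100×89/240 = 37.083
  Child, Fiction: 140×151/240 = 88.083
  Child, Non-fiction: 140×89/240 = 51.917
Contributions (O − E)²/E:
  (57 − 62.917)²/62.917 = 0.5565
  (43 − 37.083)²/37.083 = 0.9441
  (94 − 88.083)²/88.083 = 0.3975
  (46 − 51.917)²/51.917 = 0.6744
χ² = 0.5565 + 0.9441 + 0.3975 + 0.6744 = 2.57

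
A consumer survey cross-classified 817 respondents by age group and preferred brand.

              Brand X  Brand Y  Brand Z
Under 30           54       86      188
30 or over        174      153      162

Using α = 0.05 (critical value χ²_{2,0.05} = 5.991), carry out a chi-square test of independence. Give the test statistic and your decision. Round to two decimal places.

Row totals: 328, 489. Column totals: 228, 239, 350. Grand total N = 817.
Expected counts (row total × column total / N):
  Under 30, Brand X: 328×228/817 = 91.535
  Under 30, Brand Y: 328×239/817 = 95.951
  Under 30, Brand Z: 328×350/817 = 140.514
  30 or over, Brand X: 489×228/817 = 136.465
  30 or over, Brand Y: 489×239/817 = 143.049
  30 or over, Brand Z: 489×350/817 = 209.486
Contributions (O − E)²/E:
  (54 − 91.535)²/91.535 = 15.3917
  (86 − 95.951)²/95.951 = 1.0320
  (188 − 140.514)²/140.514 = 16.0477
  (174 − 136.465)²/136.465 = 10.3241
  (153 − 143.049)²/143.049 = 0.6922
  (162 − 209.486)²/209.486 = 10.7641
χ² = 15.3917 + 1.0320 + 16.0477 + 10.3241 + 0.6922 + 10.7641 = 54.25
df = (2−1)(3−1) = 2. Since 54.25 > 5.991, reject the null hypothesis of independence at α = 0.05.

54.25; reject H₀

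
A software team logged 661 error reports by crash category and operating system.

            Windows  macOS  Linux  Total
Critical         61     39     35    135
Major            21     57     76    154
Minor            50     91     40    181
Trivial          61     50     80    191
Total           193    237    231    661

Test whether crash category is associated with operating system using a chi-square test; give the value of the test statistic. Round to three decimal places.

66.072

Grand total N = 661.
Expected counts (row total × column total / N):
  Critical, Windows: 135×193/661 = 39.4175
  Critical, macOS: 135×237/661 = 48.4039
  Critical, Linux: 135×231/661 = 47.1785
  Major, Windows: 154×193/661 = 44.9652
  Major, macOS: 154×237/661 = 55.2163
  Major, Linux: 154×231/661 = 53.8185
  Minor, Windows: 181×193/661 = 52.8487
  Minor, macOS: 181×237/661 = 64.8971
  Minor, Linux: 181×231/661 = 63.2542
  Trivial, Windows: 191×193/661 = 55.7685
  Trivial, macOS: 191×237/661 = 68.4826
  Trivial, Linux: 191×231/661 = 66.7489
Contributions (O − E)²/E:
  (61 − 39.4175)²/39.4175 = 11.8172
  (39 − 48.4039)²/48.4039 = 1.8270
  (35 − 47.1785)²/47.1785 = 3.1437
  (21 − 44.9652)²/44.9652 = 12.7728
  (57 − 55.2163)²/55.2163 = 0.0576
  (76 − 53.8185)²/53.8185 = 9.1422
  (50 − 52.8487)²/52.8487 = 0.1536
  (91 − 64.8971)²/64.8971 = 10.4991
  (40 − 63.2542)²/63.2542 = 8.5490
  (61 − 55.7685)²/55.7685 = 0.4908
  (50 − 68.4826)²/68.4826 = 4.9882
  (80 − 66.7489)²/66.7489 = 2.6306
χ² = 11.8172 + 1.8270 + 3.1437 + 12.7728 + 0.0576 + 9.1422 + 0.1536 + 10.4991 + 8.5490 + 0.4908 + 4.9882 + 2.6306 = 66.072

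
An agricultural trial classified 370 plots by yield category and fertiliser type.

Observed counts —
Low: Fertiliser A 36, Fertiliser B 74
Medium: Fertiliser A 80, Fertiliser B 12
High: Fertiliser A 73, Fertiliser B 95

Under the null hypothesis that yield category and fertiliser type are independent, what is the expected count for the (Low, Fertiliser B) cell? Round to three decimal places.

Row total (Low) = 110; column total (Fertiliser B) = 181; grand total N = 370.
Expected count = (row total × column total) / N = 110 × 181 / 370 = 53.811.

53.811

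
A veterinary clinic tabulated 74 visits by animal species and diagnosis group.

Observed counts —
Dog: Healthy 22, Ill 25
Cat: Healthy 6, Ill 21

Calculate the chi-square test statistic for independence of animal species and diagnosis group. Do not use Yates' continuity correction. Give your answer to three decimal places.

4.407

Row totals: 47, 27. Column totals: 28, 46. Grand total N = 74.
Expected counts (row total × column total / N):
  Dog, Healthy: 47×28/74 = 17.7838
  Dog, Ill: 47×46/74 = 29.2162
  Cat, Healthy: 27×28/74 = 10.2162
  Cat, Ill: 27×46/74 = 16.7838
Contributions (O − E)²/E:
  (22 − 17.7838)²/17.7838 = 0.9996
  (25 − 29.2162)²/29.2162 = 0.6084
  (6 − 10.2162)²/10.2162 = 1.7400
  (21 − 16.7838)²/16.7838 = 1.0591
χ² = 0.9996 + 0.6084 + 1.7400 + 1.0591 = 4.407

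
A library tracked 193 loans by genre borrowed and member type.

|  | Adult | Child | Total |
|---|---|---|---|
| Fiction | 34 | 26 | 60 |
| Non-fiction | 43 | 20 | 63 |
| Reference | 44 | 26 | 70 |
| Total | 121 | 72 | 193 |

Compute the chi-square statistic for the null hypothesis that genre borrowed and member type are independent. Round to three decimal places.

1.765

Grand total N = 193.
Expected counts (row total × column total / N):
  Fiction, Adult: 60×121/193 = 37.61658
  Fiction, Child: 60×72/193 = 22.38342
  Non-fiction, Adult: 63×121/193 = 39.49741
  Non-fiction, Child: 63×72/193 = 23.50259
  Reference, Adult: 70×121/193 = 43.88601
  Reference, Child: 70×72/193 = 26.11399
Contributions (O − E)²/E:
  (34 − 37.61658)²/37.61658 = 0.3477
  (26 − 22.38342)²/22.38342 = 0.5843
  (43 − 39.49741)²/39.49741 = 0.3106
  (20 − 23.50259)²/23.50259 = 0.5220
  (44 − 43.88601)²/43.88601 = 0.0003
  (26 − 26.11399)²/26.11399 = 0.0005
χ² = 0.3477 + 0.5843 + 0.3106 + 0.5220 + 0.0003 + 0.0005 = 1.765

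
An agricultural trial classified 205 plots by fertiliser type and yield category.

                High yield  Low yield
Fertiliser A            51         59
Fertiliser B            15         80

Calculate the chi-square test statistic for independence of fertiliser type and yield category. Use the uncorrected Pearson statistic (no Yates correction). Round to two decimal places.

Row totals: 110, 95. Column totals: 66, 139. Grand total N = 205.
Expected counts (row total × column total / N):
  Fertiliser A, High yield: 110×66/205 = 35.415
  Fertiliser A, Low yield: 110×139/205 = 74.585
  Fertiliser B, High yield: 95×66/205 = 30.585
  Fertiliser B, Low yield: 95×139/205 = 64.415
Contributions (O − E)²/E:
  (51 − 35.415)²/35.415 = 6.8585
  (59 − 74.585)²/74.585 = 3.2566
  (15 − 30.585)²/30.585 = 7.9415
  (80 − 64.415)²/64.415 = 3.7707
χ² = 6.8585 + 3.2566 + 7.9415 + 3.7707 = 21.83

21.83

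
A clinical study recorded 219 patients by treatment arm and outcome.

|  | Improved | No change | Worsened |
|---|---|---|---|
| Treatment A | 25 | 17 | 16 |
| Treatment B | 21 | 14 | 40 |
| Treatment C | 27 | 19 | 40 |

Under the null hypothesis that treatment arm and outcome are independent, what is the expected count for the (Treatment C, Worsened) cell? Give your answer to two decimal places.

Row total (Treatment C) = 86; column total (Worsened) = 96; grand total N = 219.
Expected count = (row total × column total) / N = 86 × 96 / 219 = 37.70.

37.70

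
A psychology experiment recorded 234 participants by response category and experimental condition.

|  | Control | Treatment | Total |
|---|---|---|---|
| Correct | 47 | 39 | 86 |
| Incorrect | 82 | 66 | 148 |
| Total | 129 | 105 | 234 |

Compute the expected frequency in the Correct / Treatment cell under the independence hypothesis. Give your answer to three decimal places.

Row total (Correct) = 86; column total (Treatment) = 105; grand total N = 234.
Expected count = (row total × column total) / N = 86 × 105 / 234 = 38.590.

38.590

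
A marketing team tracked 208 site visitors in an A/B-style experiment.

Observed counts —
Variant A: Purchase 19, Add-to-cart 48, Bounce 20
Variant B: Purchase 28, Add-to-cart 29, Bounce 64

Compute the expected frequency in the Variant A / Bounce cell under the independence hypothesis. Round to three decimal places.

Row total (Variant A) = 87; column total (Bounce) = 84; grand total N = 208.
Expected count = (row total × column total) / N = 87 × 84 / 208 = 35.135.

35.135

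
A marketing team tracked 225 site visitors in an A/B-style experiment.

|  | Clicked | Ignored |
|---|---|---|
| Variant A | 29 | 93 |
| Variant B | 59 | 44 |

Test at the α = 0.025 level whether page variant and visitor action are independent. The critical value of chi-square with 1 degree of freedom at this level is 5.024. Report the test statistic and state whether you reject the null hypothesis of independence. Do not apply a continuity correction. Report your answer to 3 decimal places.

26.336; reject H₀

Row totals: 122, 103. Column totals: 88, 137. Grand total N = 225.
Expected counts (row total × column total / N):
  Variant A, Clicked: 122×88/225 = 47.7156
  Variant A, Ignored: 122×137/225 = 74.2844
  Variant B, Clicked: 103×88/225 = 40.2844
  Variant B, Ignored: 103×137/225 = 62.7156
Contributions (O − E)²/E:
  (29 − 47.7156)²/47.7156 = 7.3409
  (93 − 74.2844)²/74.2844 = 4.7153
  (59 − 40.2844)²/40.2844 = 8.6950
  (44 − 62.7156)²/62.7156 = 5.5851
χ² = 7.3409 + 4.7153 + 8.6950 + 5.5851 = 26.336
df = (2−1)(2−1) = 1. Since 26.336 > 5.024, reject the null hypothesis of independence at α = 0.025.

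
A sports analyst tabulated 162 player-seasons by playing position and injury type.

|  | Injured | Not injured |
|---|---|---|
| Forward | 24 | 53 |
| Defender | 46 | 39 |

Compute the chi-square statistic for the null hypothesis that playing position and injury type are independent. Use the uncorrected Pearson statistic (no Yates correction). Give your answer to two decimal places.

Row totals: 77, 85. Column totals: 70, 92. Grand total N = 162.
Expected counts (row total × column total / N):
  Forward, Injured: 77×70/162 = 33.272
  Forward, Not injured: 77×92/162 = 43.728
  Defender, Injured: 85×70/162 = 36.728
  Defender, Not injured: 85×92/162 = 48.272
Contributions (O − E)²/E:
  (24 − 33.272)²/33.272 = 2.5839
  (53 − 43.728)²/43.728 = 1.9660
  (46 − 36.728)²/36.728 = 2.3407
  (39 − 48.272)²/48.272 = 1.7809
χ² = 2.5839 + 1.9660 + 2.3407 + 1.7809 = 8.67

8.67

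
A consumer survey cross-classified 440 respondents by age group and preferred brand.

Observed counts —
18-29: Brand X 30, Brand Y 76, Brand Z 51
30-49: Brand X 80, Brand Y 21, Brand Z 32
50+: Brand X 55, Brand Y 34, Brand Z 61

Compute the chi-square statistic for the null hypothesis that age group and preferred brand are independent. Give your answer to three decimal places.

Row totals: 157, 133, 150. Column totals: 165, 131, 144. Grand total N = 440.
Expected counts (row total × column total / N):
  18-29, Brand X: 157×165/440 = 58.8750
  18-29, Brand Y: 157×131/440 = 46.7432
  18-29, Brand Z: 157×144/440 = 51.3818
  30-49, Brand X: 133×165/440 = 49.8750
  30-49, Brand Y: 133×131/440 = 39.5977
  30-49, Brand Z: 133×144/440 = 43.5273
  50+, Brand X: 150×165/440 = 56.2500
  50+, Brand Y: 150×131/440 = 44.6591
  50+, Brand Z: 150×144/440 = 49.0909
Contributions (O − E)²/E:
  (30 − 58.8750)²/58.8750 = 14.1616
  (76 − 46.7432)²/46.7432 = 18.3120
  (51 − 51.3818)²/51.3818 = 0.0028
  (80 − 49.8750)²/49.8750 = 18.1958
  (21 − 39.5977)²/39.5977 = 8.7347
  (32 − 43.5273)²/43.5273 = 3.0528
  (55 − 56.2500)²/56.2500 = 0.0278
  (34 − 44.6591)²/44.6591 = 2.5441
  (61 − 49.0909)²/49.0909 = 2.8891
χ² = 14.1616 + 18.3120 + 0.0028 + 18.1958 + 8.7347 + 3.0528 + 0.0278 + 2.5441 + 2.8891 = 67.921

67.921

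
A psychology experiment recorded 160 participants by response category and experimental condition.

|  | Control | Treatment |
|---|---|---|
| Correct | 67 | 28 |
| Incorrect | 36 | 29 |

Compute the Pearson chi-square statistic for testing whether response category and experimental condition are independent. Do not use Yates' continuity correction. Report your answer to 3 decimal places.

Row totals: 95, 65. Column totals: 103, 57. Grand total N = 160.
Expected counts (row total × column total / N):
  Correct, Control: 95×103/160 = 61.1562
  Correct, Treatment: 95×57/160 = 33.8438
  Incorrect, Control: 65×103/160 = 41.8438
  Incorrect, Treatment: 65×57/160 = 23.1562
Contributions (O − E)²/E:
  (67 − 61.1562)²/61.1562 = 0.5584
  (28 − 33.8438)²/33.8438 = 1.0090
  (36 − 41.8438)²/41.8438 = 0.8161
  (29 − 23.1562)²/23.1562 = 1.4748
χ² = 0.5584 + 1.0090 + 0.8161 + 1.4748 = 3.858

3.858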